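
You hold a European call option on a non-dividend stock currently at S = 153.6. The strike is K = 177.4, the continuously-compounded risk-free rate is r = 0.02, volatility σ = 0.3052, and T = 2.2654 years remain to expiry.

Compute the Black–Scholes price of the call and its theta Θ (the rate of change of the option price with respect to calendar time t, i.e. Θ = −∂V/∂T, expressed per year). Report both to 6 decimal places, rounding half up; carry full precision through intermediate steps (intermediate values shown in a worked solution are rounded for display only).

σ√T = 0.3052·√2.2654 = 0.459364
d₁ = (ln(S/K) + (r+σ²/2)T) / (σ√T) = (ln(153.6/177.4) + (0.02+0.3052²/2)·2.2654) / 0.459364 = (-0.144055 + 0.150816) / 0.459364 = 0.014717
d₂ = d₁ − σ√T = 0.014717 − 0.459364 = -0.444647
e^{−rT} = e^{−0.02·2.2654} = 0.955703
N(d₁) = 0.505871,  N(d₂) = 0.328287
Call price V = S·N(d₁) − K·e^{−rT}·N(d₂) = 77.701781 − 55.658410 = 22.043371
φ(d₁) = (1/√(2π))·e^{−d₁²/2} = 0.398899
Θ = −S·φ(d₁)·σ/(2√T) − r·K·e^{−rT}·N(d₂) = −6.212070 − 1.113168 = -7.325238

price = 22.043371
Θ = -7.325238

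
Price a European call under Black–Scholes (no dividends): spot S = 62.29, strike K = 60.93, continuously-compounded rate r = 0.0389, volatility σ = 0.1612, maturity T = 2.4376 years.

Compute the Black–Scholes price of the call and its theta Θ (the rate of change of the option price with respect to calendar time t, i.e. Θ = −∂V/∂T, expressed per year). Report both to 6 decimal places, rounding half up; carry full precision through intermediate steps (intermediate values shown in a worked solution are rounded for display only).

price = 9.950105
Θ = -2.441378

σ√T = 0.1612·√2.4376 = 0.251679
d₁ = (ln(S/K) + (r+σ²/2)T) / (σ√T) = (ln(62.29/60.93) + (0.0389+0.1612²/2)·2.4376) / 0.251679 = (0.022075 + 0.126494) / 0.251679 = 0.590312
d₂ = d₁ − σ√T = 0.590312 − 0.251679 = 0.338634
e^{−rT} = e^{−0.0389·2.4376} = 0.909534
N(d₁) = 0.722509,  N(d₂) = 0.632557
Call price V = S·N(d₁) − K·e^{−rT}·N(d₂) = 45.005105 − 35.055000 = 9.950105
φ(d₁) = (1/√(2π))·e^{−d₁²/2} = 0.335151
Θ = −S·φ(d₁)·σ/(2√T) − r·K·e^{−rT}·N(d₂) = −1.077738 − 1.363639 = -2.441378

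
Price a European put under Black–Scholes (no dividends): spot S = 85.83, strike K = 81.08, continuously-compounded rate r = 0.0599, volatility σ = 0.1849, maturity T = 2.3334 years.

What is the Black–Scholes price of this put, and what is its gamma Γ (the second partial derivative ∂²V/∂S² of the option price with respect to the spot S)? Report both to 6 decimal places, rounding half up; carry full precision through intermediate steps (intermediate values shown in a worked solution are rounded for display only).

σ√T = 0.1849·√2.3334 = 0.282443
d₁ = (ln(S/K) + (r+σ²/2)T) / (σ√T) = (ln(85.83/81.08) + (0.0599+0.1849²/2)·2.3334) / 0.282443 = (0.056932 + 0.179658) / 0.282443 = 0.837655
d₂ = d₁ − σ√T = 0.837655 − 0.282443 = 0.555211
e^{−rT} = e^{−0.0599·2.3334} = 0.869558
N(−d₁) = 0.201112,  N(−d₂) = 0.289375
Put price V = K·e^{−rT}·N(−d₂) − S·N(−d₁) = 20.402024 − 17.261471 = 3.140553
φ(d₁) = (1/√(2π))·e^{−d₁²/2} = 0.280896
Γ = φ(d₁) / (S·σ·√T) = 0.011587

price = 3.140553
Γ = 0.011587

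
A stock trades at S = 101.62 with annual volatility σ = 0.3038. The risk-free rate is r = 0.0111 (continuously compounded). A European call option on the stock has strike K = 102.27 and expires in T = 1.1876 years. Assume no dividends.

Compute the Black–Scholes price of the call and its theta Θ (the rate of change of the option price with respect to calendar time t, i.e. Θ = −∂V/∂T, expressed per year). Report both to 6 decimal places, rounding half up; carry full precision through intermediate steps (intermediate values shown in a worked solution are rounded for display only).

σ√T = 0.3038·√1.1876 = 0.331072
d₁ = (ln(S/K) + (r+σ²/2)T) / (σ√T) = (ln(101.62/102.27) + (0.0111+0.3038²/2)·1.1876) / 0.331072 = (-0.006376 + 0.067987) / 0.331072 = 0.186095
d₂ = d₁ − σ√T = 0.186095 − 0.331072 = -0.144978
e^{−rT} = e^{−0.0111·1.1876} = 0.986904
N(d₁) = 0.573815,  N(d₂) = 0.442364
Call price V = S·N(d₁) − K·e^{−rT}·N(d₂) = 58.311053 − 44.648128 = 13.662925
φ(d₁) = (1/√(2π))·e^{−d₁²/2} = 0.392094
Θ = −S·φ(d₁)·σ/(2√T) − r·K·e^{−rT}·N(d₂) = −5.553821 − 0.495594 = -6.049415

price = 13.662925
Θ = -6.049415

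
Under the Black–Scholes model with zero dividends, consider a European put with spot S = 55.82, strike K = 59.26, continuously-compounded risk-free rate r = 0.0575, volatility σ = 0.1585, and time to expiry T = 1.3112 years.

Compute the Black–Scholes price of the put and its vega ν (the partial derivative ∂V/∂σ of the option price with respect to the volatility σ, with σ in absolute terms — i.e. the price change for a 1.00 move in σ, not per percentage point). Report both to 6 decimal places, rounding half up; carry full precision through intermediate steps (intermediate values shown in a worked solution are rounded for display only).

price = 3.587874
ν = 25.104865

σ√T = 0.1585·√1.3112 = 0.181495
d₁ = (ln(S/K) + (r+σ²/2)T) / (σ√T) = (ln(55.82/59.26) + (0.0575+0.1585²/2)·1.3112) / 0.181495 = (-0.059802 + 0.091864) / 0.181495 = 0.176654
d₂ = d₁ − σ√T = 0.176654 − 0.181495 = -0.004840
e^{−rT} = e^{−0.0575·1.3112} = 0.927378
N(−d₁) = 0.429890,  N(−d₂) = 0.501931
Put price V = K·e^{−rT}·N(−d₂) − S·N(−d₁) = 27.584328 − 23.996455 = 3.587874
φ(d₁) = (1/√(2π))·e^{−d₁²/2} = 0.392766
ν = S·φ(d₁)·√T = 25.104865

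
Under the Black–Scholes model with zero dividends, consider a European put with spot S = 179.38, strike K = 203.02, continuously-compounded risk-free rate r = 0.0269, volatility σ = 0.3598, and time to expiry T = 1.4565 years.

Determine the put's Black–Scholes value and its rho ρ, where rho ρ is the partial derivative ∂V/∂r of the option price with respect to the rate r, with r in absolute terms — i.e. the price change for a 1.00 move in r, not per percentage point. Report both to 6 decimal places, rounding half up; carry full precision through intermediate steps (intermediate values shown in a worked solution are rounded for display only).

σ√T = 0.3598·√1.4565 = 0.434227
d₁ = (ln(S/K) + (r+σ²/2)T) / (σ√T) = (ln(179.38/203.02) + (0.0269+0.3598²/2)·1.4565) / 0.434227 = (-0.123798 + 0.133456) / 0.434227 = 0.022242
d₂ = d₁ − σ√T = 0.022242 − 0.434227 = -0.411984
e^{−rT} = e^{−0.0269·1.4565} = 0.961578
N(−d₁) = 0.491127,  N(−d₂) = 0.659825
Put price V = K·e^{−rT}·N(−d₂) − S·N(−d₁) = 128.810628 − 88.098426 = 40.712203
ρ = −K·T·e^{−rT}·N(−d₂) = -187.612680

price = 40.712203
ρ = -187.612680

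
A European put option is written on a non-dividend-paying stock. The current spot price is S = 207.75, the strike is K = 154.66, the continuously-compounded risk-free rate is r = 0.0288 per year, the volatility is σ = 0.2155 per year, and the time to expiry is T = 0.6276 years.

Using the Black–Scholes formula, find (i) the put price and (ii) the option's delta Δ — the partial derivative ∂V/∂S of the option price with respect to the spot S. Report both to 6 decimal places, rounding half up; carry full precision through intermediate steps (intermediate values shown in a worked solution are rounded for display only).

σ√T = 0.2155·√0.6276 = 0.170722
d₁ = (ln(S/K) + (r+σ²/2)T) / (σ√T) = (ln(207.75/154.66) + (0.0288+0.2155²/2)·0.6276) / 0.170722 = (0.295106 + 0.032648) / 0.170722 = 1.919815
d₂ = d₁ − σ√T = 1.919815 − 0.170722 = 1.749093
e^{−rT} = e^{−0.0288·0.6276} = 0.982087
N(−d₁) = 0.027441,  N(−d₂) = 0.040137
Put price V = K·e^{−rT}·N(−d₂) − S·N(−d₁) = 6.096462 − 5.700791 = 0.395671
Δ = −N(−d₁) = -0.027441

price = 0.395671
Δ = -0.027441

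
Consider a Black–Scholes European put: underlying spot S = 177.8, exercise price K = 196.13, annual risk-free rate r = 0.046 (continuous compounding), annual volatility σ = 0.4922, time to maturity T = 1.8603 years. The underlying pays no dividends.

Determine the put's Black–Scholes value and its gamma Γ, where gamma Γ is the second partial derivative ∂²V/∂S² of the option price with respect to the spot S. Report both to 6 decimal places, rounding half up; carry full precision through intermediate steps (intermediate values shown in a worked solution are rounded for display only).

price = 48.164288
Γ = 0.003179

σ√T = 0.4922·√1.8603 = 0.671325
d₁ = (ln(S/K) + (r+σ²/2)T) / (σ√T) = (ln(177.8/196.13) + (0.046+0.4922²/2)·1.8603) / 0.671325 = (-0.098118 + 0.310913) / 0.671325 = 0.316976
d₂ = d₁ − σ√T = 0.316976 − 0.671325 = -0.354349
e^{−rT} = e^{−0.046·1.8603} = 0.917985
N(−d₁) = 0.375631,  N(−d₂) = 0.638461
Put price V = K·e^{−rT}·N(−d₂) − S·N(−d₁) = 114.951435 − 66.787146 = 48.164288
φ(d₁) = (1/√(2π))·e^{−d₁²/2} = 0.379396
Γ = φ(d₁) / (S·σ·√T) = 0.003179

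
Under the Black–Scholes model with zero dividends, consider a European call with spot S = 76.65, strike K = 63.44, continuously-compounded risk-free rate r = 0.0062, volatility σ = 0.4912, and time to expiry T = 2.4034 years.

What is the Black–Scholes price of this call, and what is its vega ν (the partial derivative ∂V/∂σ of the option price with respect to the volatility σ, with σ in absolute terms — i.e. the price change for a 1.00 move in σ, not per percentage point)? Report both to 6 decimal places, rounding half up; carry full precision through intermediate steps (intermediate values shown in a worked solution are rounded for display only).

price = 28.409787
ν = 38.410728

σ√T = 0.4912·√2.4034 = 0.761503
d₁ = (ln(S/K) + (r+σ²/2)T) / (σ√T) = (ln(76.65/63.44) + (0.0062+0.4912²/2)·2.4034) / 0.761503 = (0.189155 + 0.304844) / 0.761503 = 0.648716
d₂ = d₁ − σ√T = 0.648716 − 0.761503 = -0.112786
e^{−rT} = e^{−0.0062·2.4034} = 0.985209
N(d₁) = 0.741739,  N(d₂) = 0.455100
Call price V = S·N(d₁) − K·e^{−rT}·N(d₂) = 56.854305 − 28.444518 = 28.409787
φ(d₁) = (1/√(2π))·e^{−d₁²/2} = 0.323242
ν = S·φ(d₁)·√T = 38.410728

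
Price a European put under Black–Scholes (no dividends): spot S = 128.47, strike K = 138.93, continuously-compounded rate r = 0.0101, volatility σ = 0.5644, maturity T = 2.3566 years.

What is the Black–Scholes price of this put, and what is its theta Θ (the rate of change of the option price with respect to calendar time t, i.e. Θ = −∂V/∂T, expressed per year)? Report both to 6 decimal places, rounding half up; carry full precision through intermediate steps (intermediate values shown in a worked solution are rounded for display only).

price = 47.938721
Θ = -7.851642

σ√T = 0.5644·√2.3566 = 0.866423
d₁ = (ln(S/K) + (r+σ²/2)T) / (σ√T) = (ln(128.47/138.93) + (0.0101+0.5644²/2)·2.3566) / 0.866423 = (-0.078275 + 0.399146) / 0.866423 = 0.370340
d₂ = d₁ − σ√T = 0.370340 − 0.866423 = -0.496083
e^{−rT} = e^{−0.0101·2.3566} = 0.976479
N(−d₁) = 0.355565,  N(−d₂) = 0.690082
Put price V = K·e^{−rT}·N(−d₂) − S·N(−d₁) = 93.618095 − 45.679374 = 47.938721
φ(d₁) = (1/√(2π))·e^{−d₁²/2} = 0.372501
Θ = −S·φ(d₁)·σ/(2√T) + r·K·e^{−rT}·N(−d₂) = −8.797185 + 0.945543 = -7.851642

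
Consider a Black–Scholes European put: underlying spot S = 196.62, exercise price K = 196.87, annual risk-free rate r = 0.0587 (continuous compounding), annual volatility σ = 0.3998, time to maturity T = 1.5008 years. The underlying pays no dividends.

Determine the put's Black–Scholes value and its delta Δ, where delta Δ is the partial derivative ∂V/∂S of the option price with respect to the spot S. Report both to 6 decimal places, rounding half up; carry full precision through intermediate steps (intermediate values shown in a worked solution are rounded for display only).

price = 28.840131
Δ = -0.336452

σ√T = 0.3998·√1.5008 = 0.489784
d₁ = (ln(S/K) + (r+σ²/2)T) / (σ√T) = (ln(196.62/196.87) + (0.0587+0.3998²/2)·1.5008) / 0.489784 = (-0.001271 + 0.208041) / 0.489784 = 0.422167
d₂ = d₁ − σ√T = 0.422167 − 0.489784 = -0.067617
e^{−rT} = e^{−0.0587·1.5008} = 0.915672
N(−d₁) = 0.336452,  N(−d₂) = 0.526955
Put price V = K·e^{−rT}·N(−d₂) − S·N(−d₁) = 94.993268 − 66.153137 = 28.840131
Δ = −N(−d₁) = -0.336452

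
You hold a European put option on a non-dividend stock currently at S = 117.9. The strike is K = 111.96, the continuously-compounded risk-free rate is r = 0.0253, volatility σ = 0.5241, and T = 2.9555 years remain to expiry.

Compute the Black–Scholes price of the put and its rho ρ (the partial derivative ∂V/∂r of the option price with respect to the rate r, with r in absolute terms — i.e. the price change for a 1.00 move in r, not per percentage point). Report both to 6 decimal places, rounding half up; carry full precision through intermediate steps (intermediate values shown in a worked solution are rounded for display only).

price = 31.904112
ρ = -190.920181

σ√T = 0.5241·√2.9555 = 0.901010
d₁ = (ln(S/K) + (r+σ²/2)T) / (σ√T) = (ln(117.9/111.96) + (0.0253+0.5241²/2)·2.9555) / 0.901010 = (0.051695 + 0.480684) / 0.901010 = 0.590869
d₂ = d₁ − σ√T = 0.590869 − 0.901010 = -0.310141
e^{−rT} = e^{−0.0253·2.9555} = 0.927953
N(−d₁) = 0.277304,  N(−d₂) = 0.621773
Put price V = K·e^{−rT}·N(−d₂) − S·N(−d₁) = 64.598268 − 32.694156 = 31.904112
ρ = −K·T·e^{−rT}·N(−d₂) = -190.920181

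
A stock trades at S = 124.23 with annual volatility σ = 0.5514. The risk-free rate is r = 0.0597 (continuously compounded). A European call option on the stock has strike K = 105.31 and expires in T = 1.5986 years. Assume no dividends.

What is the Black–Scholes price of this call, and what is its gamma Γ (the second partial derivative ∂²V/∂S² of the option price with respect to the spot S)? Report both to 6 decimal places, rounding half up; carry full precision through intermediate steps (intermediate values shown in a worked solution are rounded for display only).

price = 46.207276
Γ = 0.003548

σ√T = 0.5514·√1.5986 = 0.697167
d₁ = (ln(S/K) + (r+σ²/2)T) / (σ√T) = (ln(124.23/105.31) + (0.0597+0.5514²/2)·1.5986) / 0.697167 = (0.165226 + 0.338457) / 0.697167 = 0.722472
d₂ = d₁ − σ√T = 0.722472 − 0.697167 = 0.025305
e^{−rT} = e^{−0.0597·1.5986} = 0.908976
N(d₁) = 0.764998,  N(d₂) = 0.510094
Call price V = S·N(d₁) − K·e^{−rT}·N(d₂) = 95.035681 − 48.828405 = 46.207276
φ(d₁) = (1/√(2π))·e^{−d₁²/2} = 0.307303
Γ = φ(d₁) / (S·σ·√T) = 0.003548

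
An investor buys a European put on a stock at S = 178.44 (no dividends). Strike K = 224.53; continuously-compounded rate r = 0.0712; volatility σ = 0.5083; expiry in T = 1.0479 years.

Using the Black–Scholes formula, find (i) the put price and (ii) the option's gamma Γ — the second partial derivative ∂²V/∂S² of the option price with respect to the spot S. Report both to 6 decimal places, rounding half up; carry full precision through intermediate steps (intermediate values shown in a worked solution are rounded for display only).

price = 56.382961
Γ = 0.004294

σ√T = 0.5083·√1.0479 = 0.520331
d₁ = (ln(S/K) + (r+σ²/2)T) / (σ√T) = (ln(178.44/224.53) + (0.0712+0.5083²/2)·1.0479) / 0.520331 = (-0.229757 + 0.209983) / 0.520331 = -0.038003
d₂ = d₁ − σ√T = -0.038003 − 0.520331 = -0.558334
e^{−rT} = e^{−0.0712·1.0479} = 0.928105
N(−d₁) = 0.515157,  N(−d₂) = 0.711692
Put price V = K·e^{−rT}·N(−d₂) − S·N(−d₁) = 148.307626 − 91.924665 = 56.382961
φ(d₁) = (1/√(2π))·e^{−d₁²/2} = 0.398654
Γ = φ(d₁) / (S·σ·√T) = 0.004294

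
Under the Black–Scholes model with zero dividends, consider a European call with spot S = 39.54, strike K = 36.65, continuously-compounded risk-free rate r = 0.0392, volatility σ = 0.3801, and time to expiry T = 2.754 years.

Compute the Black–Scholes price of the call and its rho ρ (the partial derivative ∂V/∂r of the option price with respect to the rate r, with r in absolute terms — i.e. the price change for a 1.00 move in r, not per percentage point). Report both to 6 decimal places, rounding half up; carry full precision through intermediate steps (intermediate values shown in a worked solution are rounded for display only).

price = 12.650451
ρ = 44.438099

σ√T = 0.3801·√2.754 = 0.630783
d₁ = (ln(S/K) + (r+σ²/2)T) / (σ√T) = (ln(39.54/36.65) + (0.0392+0.3801²/2)·2.754) / 0.630783 = (0.075899 + 0.306900) / 0.630783 = 0.606864
d₂ = d₁ − σ√T = 0.606864 − 0.630783 = -0.023918
e^{−rT} = e^{−0.0392·2.754} = 0.897666
N(d₁) = 0.728030,  N(d₂) = 0.490459
Call price V = S·N(d₁) − K·e^{−rT}·N(d₂) = 28.786289 − 16.135838 = 12.650451
ρ = K·T·e^{−rT}·N(d₂) = 44.438099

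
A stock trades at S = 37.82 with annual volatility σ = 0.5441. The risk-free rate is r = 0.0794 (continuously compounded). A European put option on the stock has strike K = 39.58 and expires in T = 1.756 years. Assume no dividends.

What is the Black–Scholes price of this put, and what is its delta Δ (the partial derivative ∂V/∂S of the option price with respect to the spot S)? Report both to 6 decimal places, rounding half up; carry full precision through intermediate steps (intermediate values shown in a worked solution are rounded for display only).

price = 8.557058
Δ = -0.311786

σ√T = 0.5441·√1.756 = 0.721009
d₁ = (ln(S/K) + (r+σ²/2)T) / (σ√T) = (ln(37.82/39.58) + (0.0794+0.5441²/2)·1.756) / 0.721009 = (-0.045486 + 0.399354) / 0.721009 = 0.490795
d₂ = d₁ − σ√T = 0.490795 − 0.721009 = -0.230214
e^{−rT} = e^{−0.0794·1.756} = 0.869857
N(−d₁) = 0.311786,  N(−d₂) = 0.591037
Put price V = K·e^{−rT}·N(−d₂) − S·N(−d₁) = 20.348794 − 11.791736 = 8.557058
Δ = −N(−d₁) = -0.311786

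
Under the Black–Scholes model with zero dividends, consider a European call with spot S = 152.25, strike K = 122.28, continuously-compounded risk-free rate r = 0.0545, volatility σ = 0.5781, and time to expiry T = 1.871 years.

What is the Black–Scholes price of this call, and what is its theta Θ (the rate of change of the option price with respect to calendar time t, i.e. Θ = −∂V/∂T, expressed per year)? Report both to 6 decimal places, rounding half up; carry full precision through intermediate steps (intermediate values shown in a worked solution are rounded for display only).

σ√T = 0.5781·√1.871 = 0.790751
d₁ = (ln(S/K) + (r+σ²/2)T) / (σ√T) = (ln(152.25/122.28) + (0.0545+0.5781²/2)·1.871) / 0.790751 = (0.219210 + 0.414613) / 0.790751 = 0.801546
d₂ = d₁ − σ√T = 0.801546 − 0.790751 = 0.010795
e^{−rT} = e^{−0.0545·1.871} = 0.903057
N(d₁) = 0.788592,  N(d₂) = 0.504307
Call price V = S·N(d₁) − K·e^{−rT}·N(d₂) = 120.063170 − 55.688460 = 64.374710
φ(d₁) = (1/√(2π))·e^{−d₁²/2} = 0.289333
Θ = −S·φ(d₁)·σ/(2√T) − r·K·e^{−rT}·N(d₂) = −9.308752 − 3.035021 = -12.343774

price = 64.374710
Θ = -12.343774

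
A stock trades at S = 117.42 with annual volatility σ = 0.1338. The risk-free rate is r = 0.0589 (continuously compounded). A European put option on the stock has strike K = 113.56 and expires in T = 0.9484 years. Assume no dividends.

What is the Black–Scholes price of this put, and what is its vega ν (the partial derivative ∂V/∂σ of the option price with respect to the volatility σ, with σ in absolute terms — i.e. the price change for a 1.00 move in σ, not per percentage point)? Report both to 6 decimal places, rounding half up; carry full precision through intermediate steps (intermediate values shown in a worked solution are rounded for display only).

price = 2.140870
ν = 34.425419

σ√T = 0.1338·√0.9484 = 0.130302
d₁ = (ln(S/K) + (r+σ²/2)T) / (σ√T) = (ln(117.42/113.56) + (0.0589+0.1338²/2)·0.9484) / 0.130302 = (0.033426 + 0.064350) / 0.130302 = 0.750379
d₂ = d₁ − σ√T = 0.750379 − 0.130302 = 0.620076
e^{−rT} = e^{−0.0589·0.9484} = 0.945671
N(−d₁) = 0.226513,  N(−d₂) = 0.267604
Put price V = K·e^{−rT}·N(−d₂) − S·N(−d₁) = 28.738068 − 26.597198 = 2.140870
φ(d₁) = (1/√(2π))·e^{−d₁²/2} = 0.301052
ν = S·φ(d₁)·√T = 34.425419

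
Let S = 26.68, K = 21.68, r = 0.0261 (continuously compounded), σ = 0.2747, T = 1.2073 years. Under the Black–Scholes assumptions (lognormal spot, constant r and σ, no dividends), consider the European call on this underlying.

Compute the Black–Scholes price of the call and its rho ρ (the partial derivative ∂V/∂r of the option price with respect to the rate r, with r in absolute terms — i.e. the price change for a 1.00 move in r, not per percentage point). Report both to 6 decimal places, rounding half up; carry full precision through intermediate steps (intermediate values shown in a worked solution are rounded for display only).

price = 6.537917
ρ = 18.749063

σ√T = 0.2747·√1.2073 = 0.301833
d₁ = (ln(S/K) + (r+σ²/2)T) / (σ√T) = (ln(26.68/21.68) + (0.0261+0.2747²/2)·1.2073) / 0.301833 = (0.207524 + 0.077062) / 0.301833 = 0.942860
d₂ = d₁ − σ√T = 0.942860 − 0.301833 = 0.641028
e^{−rT} = e^{−0.0261·1.2073} = 0.968981
N(d₁) = 0.827124,  N(d₂) = 0.739248
Call price V = S·N(d₁) − K·e^{−rT}·N(d₂) = 22.067664 − 15.529747 = 6.537917
ρ = K·T·e^{−rT}·N(d₂) = 18.749063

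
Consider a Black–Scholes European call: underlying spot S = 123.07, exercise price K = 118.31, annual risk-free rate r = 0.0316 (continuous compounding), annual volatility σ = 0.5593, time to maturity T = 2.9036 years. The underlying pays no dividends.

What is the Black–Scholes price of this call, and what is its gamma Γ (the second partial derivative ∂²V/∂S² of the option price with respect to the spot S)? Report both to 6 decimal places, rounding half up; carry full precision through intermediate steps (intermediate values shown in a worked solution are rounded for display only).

σ√T = 0.5593·√2.9036 = 0.953045
d₁ = (ln(S/K) + (r+σ²/2)T) / (σ√T) = (ln(123.07/118.31) + (0.0316+0.5593²/2)·2.9036) / 0.953045 = (0.039445 + 0.545901) / 0.953045 = 0.614185
d₂ = d₁ − σ√T = 0.614185 − 0.953045 = -0.338860
e^{−rT} = e^{−0.0316·2.9036} = 0.912330
N(d₁) = 0.730453,  N(d₂) = 0.367358
Call price V = S·N(d₁) − K·e^{−rT}·N(d₂) = 89.896910 − 39.651767 = 50.245142
φ(d₁) = (1/√(2π))·e^{−d₁²/2} = 0.330367
Γ = φ(d₁) / (S·σ·√T) = 0.002817

price = 50.245142
Γ = 0.002817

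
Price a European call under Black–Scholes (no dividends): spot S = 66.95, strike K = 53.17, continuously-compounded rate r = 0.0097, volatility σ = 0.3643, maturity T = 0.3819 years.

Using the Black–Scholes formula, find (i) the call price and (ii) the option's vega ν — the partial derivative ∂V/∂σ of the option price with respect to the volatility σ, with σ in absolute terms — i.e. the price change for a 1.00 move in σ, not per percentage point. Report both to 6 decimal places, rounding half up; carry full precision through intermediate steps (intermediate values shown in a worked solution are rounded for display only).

price = 15.006716
ν = 8.494343

σ√T = 0.3643·√0.3819 = 0.225130
d₁ = (ln(S/K) + (r+σ²/2)T) / (σ√T) = (ln(66.95/53.17) + (0.0097+0.3643²/2)·0.3819) / 0.225130 = (0.230452 + 0.029046) / 0.225130 = 1.152657
d₂ = d₁ − σ√T = 1.152657 − 0.225130 = 0.927526
e^{−rT} = e^{−0.0097·0.3819} = 0.996302
N(d₁) = 0.875474,  N(d₂) = 0.823173
Call price V = S·N(d₁) − K·e^{−rT}·N(d₂) = 58.613009 − 43.606293 = 15.006716
φ(d₁) = (1/√(2π))·e^{−d₁²/2} = 0.205307
ν = S·φ(d₁)·√T = 8.494343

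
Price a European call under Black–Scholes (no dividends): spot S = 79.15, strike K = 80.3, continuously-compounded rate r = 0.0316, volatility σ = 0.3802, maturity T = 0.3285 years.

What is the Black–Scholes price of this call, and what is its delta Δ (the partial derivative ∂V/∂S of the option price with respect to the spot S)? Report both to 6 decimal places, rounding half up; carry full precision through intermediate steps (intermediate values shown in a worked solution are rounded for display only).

price = 6.721960
Δ = 0.536014

σ√T = 0.3802·√0.3285 = 0.217911
d₁ = (ln(S/K) + (r+σ²/2)T) / (σ√T) = (ln(79.15/80.3) + (0.0316+0.3802²/2)·0.3285) / 0.217911 = (-0.014425 + 0.034123) / 0.217911 = 0.090397
d₂ = d₁ − σ√T = 0.090397 − 0.217911 = -0.127515
e^{−rT} = e^{−0.0316·0.3285} = 0.989673
N(d₁) = 0.536014,  N(d₂) = 0.449267
Call price V = S·N(d₁) − K·e^{−rT}·N(d₂) = 42.425505 − 35.703546 = 6.721960
Δ = N(d₁) = 0.536014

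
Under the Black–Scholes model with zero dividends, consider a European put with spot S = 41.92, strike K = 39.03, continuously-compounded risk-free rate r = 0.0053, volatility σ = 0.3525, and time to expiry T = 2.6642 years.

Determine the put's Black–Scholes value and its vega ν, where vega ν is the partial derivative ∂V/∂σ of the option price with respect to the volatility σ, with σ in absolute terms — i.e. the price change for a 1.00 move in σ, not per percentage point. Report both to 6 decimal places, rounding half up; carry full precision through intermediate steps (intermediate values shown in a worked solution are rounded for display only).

price = 7.480985
ν = 24.817890

σ√T = 0.3525·√2.6642 = 0.575364
d₁ = (ln(S/K) + (r+σ²/2)T) / (σ√T) = (ln(41.92/39.03) + (0.0053+0.3525²/2)·2.6642) / 0.575364 = (0.071432 + 0.179642) / 0.575364 = 0.436375
d₂ = d₁ − σ√T = 0.436375 − 0.575364 = -0.138989
e^{−rT} = e^{−0.0053·2.6642} = 0.985979
N(−d₁) = 0.331282,  N(−d₂) = 0.555270
Put price V = K·e^{−rT}·N(−d₂) − S·N(−d₁) = 21.368338 − 13.887353 = 7.480985
φ(d₁) = (1/√(2π))·e^{−d₁²/2} = 0.362711
ν = S·φ(d₁)·√T = 24.817890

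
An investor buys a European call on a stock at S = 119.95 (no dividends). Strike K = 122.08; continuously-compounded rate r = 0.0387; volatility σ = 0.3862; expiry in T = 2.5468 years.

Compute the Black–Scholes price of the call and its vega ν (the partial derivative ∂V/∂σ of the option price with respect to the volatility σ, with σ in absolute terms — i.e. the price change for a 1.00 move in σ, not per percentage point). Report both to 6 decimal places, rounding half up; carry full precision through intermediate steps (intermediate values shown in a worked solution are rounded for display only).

σ√T = 0.3862·√2.5468 = 0.616325
d₁ = (ln(S/K) + (r+σ²/2)T) / (σ√T) = (ln(119.95/122.08) + (0.0387+0.3862²/2)·2.5468) / 0.616325 = (-0.017602 + 0.288489) / 0.616325 = 0.439521
d₂ = d₁ − σ√T = 0.439521 − 0.616325 = -0.176804
e^{−rT} = e^{−0.0387·2.5468} = 0.906140
N(d₁) = 0.669858,  N(d₂) = 0.429831
Call price V = S·N(d₁) − K·e^{−rT}·N(d₂) = 80.349465 − 47.548622 = 32.800843
φ(d₁) = (1/√(2π))·e^{−d₁²/2} = 0.362211
ν = S·φ(d₁)·√T = 69.336115

price = 32.800843
ν = 69.336115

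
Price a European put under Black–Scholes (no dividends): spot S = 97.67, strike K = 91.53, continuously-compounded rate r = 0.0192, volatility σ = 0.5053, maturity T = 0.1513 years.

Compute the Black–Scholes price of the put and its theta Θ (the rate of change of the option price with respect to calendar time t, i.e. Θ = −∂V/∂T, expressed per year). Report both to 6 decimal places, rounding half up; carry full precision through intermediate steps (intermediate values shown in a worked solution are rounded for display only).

σ√T = 0.5053·√0.1513 = 0.196548
d₁ = (ln(S/K) + (r+σ²/2)T) / (σ√T) = (ln(97.67/91.53) + (0.0192+0.5053²/2)·0.1513) / 0.196548 = (0.064928 + 0.022221) / 0.196548 = 0.443394
d₂ = d₁ − σ√T = 0.443394 − 0.196548 = 0.246846
e^{−rT} = e^{−0.0192·0.1513} = 0.997099
N(−d₁) = 0.328740,  N(−d₂) = 0.402514
Put price V = K·e^{−rT}·N(−d₂) − S·N(−d₁) = 36.735219 − 32.108081 = 4.627138
φ(d₁) = (1/√(2π))·e^{−d₁²/2} = 0.361592
Θ = −S·φ(d₁)·σ/(2√T) + r·K·e^{−rT}·N(−d₂) = −22.939311 + 0.705316 = -22.233995

price = 4.627138
Θ = -22.233995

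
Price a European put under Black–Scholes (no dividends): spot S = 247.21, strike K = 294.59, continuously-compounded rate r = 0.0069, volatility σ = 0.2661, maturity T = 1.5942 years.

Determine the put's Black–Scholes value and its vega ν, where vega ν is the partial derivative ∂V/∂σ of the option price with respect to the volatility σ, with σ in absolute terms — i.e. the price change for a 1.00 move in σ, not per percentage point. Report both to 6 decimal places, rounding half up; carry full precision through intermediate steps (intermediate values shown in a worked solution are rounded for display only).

σ√T = 0.2661·√1.5942 = 0.335982
d₁ = (ln(S/K) + (r+σ²/2)T) / (σ√T) = (ln(247.21/294.59) + (0.0069+0.2661²/2)·1.5942) / 0.335982 = (-0.175346 + 0.067442) / 0.335982 = -0.321161
d₂ = d₁ − σ√T = -0.321161 − 0.335982 = -0.657143
e^{−rT} = e^{−0.0069·1.5942} = 0.989060
N(−d₁) = 0.625956,  N(−d₂) = 0.744456
Put price V = K·e^{−rT}·N(−d₂) − S·N(−d₁) = 216.909992 − 154.742535 = 62.167457
φ(d₁) = (1/√(2π))·e^{−d₁²/2} = 0.378889
ν = S·φ(d₁)·√T = 118.263297

price = 62.167457
ν = 118.263297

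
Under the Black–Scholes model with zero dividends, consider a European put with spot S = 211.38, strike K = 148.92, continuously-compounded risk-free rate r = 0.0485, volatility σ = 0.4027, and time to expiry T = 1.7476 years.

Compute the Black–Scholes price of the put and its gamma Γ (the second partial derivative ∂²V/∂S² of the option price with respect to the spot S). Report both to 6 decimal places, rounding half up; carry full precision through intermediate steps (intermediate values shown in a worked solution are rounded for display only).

price = 10.338405
Γ = 0.001972

σ√T = 0.4027·√1.7476 = 0.532357
d₁ = (ln(S/K) + (r+σ²/2)T) / (σ√T) = (ln(211.38/148.92) + (0.0485+0.4027²/2)·1.7476) / 0.532357 = (0.350248 + 0.226460) / 0.532357 = 1.083313
d₂ = d₁ − σ√T = 1.083313 − 0.532357 = 0.550956
e^{−rT} = e^{−0.0485·1.7476} = 0.918734
N(−d₁) = 0.139335,  N(−d₂) = 0.290832
Put price V = K·e^{−rT}·N(−d₂) − S·N(−d₁) = 39.791007 − 29.452603 = 10.338405
φ(d₁) = (1/√(2π))·e^{−d₁²/2} = 0.221857
Γ = φ(d₁) / (S·σ·√T) = 0.001972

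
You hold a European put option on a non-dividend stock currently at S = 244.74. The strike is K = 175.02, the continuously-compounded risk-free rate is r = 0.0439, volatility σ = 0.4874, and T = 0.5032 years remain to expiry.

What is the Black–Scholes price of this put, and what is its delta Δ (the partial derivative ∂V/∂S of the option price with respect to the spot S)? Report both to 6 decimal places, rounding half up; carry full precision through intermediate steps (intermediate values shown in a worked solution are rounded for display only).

σ√T = 0.4874·√0.5032 = 0.345745
d₁ = (ln(S/K) + (r+σ²/2)T) / (σ√T) = (ln(244.74/175.02) + (0.0439+0.4874²/2)·0.5032) / 0.345745 = (0.335296 + 0.081860) / 0.345745 = 1.206544
d₂ = d₁ − σ√T = 1.206544 − 0.345745 = 0.860799
e^{−rT} = e^{−0.0439·0.5032} = 0.978152
N(−d₁) = 0.113804,  N(−d₂) = 0.194674
Put price V = K·e^{−rT}·N(−d₂) − S·N(−d₁) = 33.327503 − 27.852375 = 5.475128
Δ = −N(−d₁) = -0.113804

price = 5.475128
Δ = -0.113804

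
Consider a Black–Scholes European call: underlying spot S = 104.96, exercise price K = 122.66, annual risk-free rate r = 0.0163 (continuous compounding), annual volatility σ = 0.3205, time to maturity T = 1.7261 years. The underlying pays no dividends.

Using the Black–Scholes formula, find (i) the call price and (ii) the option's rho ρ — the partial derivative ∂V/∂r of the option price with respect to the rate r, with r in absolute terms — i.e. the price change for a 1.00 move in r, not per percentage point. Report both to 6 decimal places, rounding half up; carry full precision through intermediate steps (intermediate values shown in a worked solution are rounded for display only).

price = 12.385082
ρ = 62.514777

σ√T = 0.3205·√1.7261 = 0.421077
d₁ = (ln(S/K) + (r+σ²/2)T) / (σ√T) = (ln(104.96/122.66) + (0.0163+0.3205²/2)·1.7261) / 0.421077 = (-0.155837 + 0.116788) / 0.421077 = -0.092736
d₂ = d₁ − σ√T = -0.092736 − 0.421077 = -0.513812
e^{−rT} = e^{−0.0163·1.7261} = 0.972257
N(d₁) = 0.463057,  N(d₂) = 0.303692
Call price V = S·N(d₁) − K·e^{−rT}·N(d₂) = 48.602437 − 36.217355 = 12.385082
ρ = K·T·e^{−rT}·N(d₂) = 62.514777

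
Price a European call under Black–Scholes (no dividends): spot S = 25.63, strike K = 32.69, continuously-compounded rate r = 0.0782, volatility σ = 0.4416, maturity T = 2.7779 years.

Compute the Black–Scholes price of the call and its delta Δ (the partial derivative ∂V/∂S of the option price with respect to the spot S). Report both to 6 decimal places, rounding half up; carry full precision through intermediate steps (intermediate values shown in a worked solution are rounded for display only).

σ√T = 0.4416·√2.7779 = 0.736016
d₁ = (ln(S/K) + (r+σ²/2)T) / (σ√T) = (ln(25.63/32.69) + (0.0782+0.4416²/2)·2.7779) / 0.736016 = (-0.243306 + 0.488092) / 0.736016 = 0.332582
d₂ = d₁ − σ√T = 0.332582 − 0.736016 = -0.403434
e^{−rT} = e^{−0.0782·2.7779} = 0.804743
N(d₁) = 0.630275,  N(d₂) = 0.343315
Call price V = S·N(d₁) − K·e^{−rT}·N(d₂) = 16.153954 − 9.031598 = 7.122357
Δ = N(d₁) = 0.630275

price = 7.122357
Δ = 0.630275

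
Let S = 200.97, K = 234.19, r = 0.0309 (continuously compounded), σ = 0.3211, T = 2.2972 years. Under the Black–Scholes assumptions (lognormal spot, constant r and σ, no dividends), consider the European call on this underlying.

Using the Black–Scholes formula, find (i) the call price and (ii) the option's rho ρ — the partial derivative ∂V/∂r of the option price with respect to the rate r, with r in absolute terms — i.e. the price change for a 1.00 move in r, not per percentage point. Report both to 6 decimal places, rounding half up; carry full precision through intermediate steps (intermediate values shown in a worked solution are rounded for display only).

price = 32.261074
ρ = 170.498952

σ√T = 0.3211·√2.2972 = 0.486676
d₁ = (ln(S/K) + (r+σ²/2)T) / (σ√T) = (ln(200.97/234.19) + (0.0309+0.3211²/2)·2.2972) / 0.486676 = (-0.152977 + 0.189410) / 0.486676 = 0.074861
d₂ = d₁ − σ√T = 0.074861 − 0.486676 = -0.411815
e^{−rT} = e^{−0.0309·2.2972} = 0.931477
N(d₁) = 0.529837,  N(d₂) = 0.340238
Call price V = S·N(d₁) − K·e^{−rT}·N(d₂) = 106.481409 − 74.220334 = 32.261074
ρ = K·T·e^{−rT}·N(d₂) = 170.498952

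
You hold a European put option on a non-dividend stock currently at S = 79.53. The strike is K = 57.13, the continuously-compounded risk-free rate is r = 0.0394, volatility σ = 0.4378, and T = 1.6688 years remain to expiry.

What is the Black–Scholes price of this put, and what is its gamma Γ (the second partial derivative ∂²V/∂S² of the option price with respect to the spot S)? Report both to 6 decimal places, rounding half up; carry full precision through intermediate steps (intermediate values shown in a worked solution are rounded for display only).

price = 5.142881
Γ = 0.005466

σ√T = 0.4378·√1.6688 = 0.565559
d₁ = (ln(S/K) + (r+σ²/2)T) / (σ√T) = (ln(79.53/57.13) + (0.0394+0.4378²/2)·1.6688) / 0.565559 = (0.330805 + 0.225679) / 0.565559 = 0.983954
d₂ = d₁ − σ√T = 0.983954 − 0.565559 = 0.418395
e^{−rT} = e^{−0.0394·1.6688} = 0.936364
N(−d₁) = 0.162569,  N(−d₂) = 0.337829
Put price V = K·e^{−rT}·N(−d₂) − S·N(−d₁) = 18.071995 − 12.929114 = 5.142881
φ(d₁) = (1/√(2π))·e^{−d₁²/2} = 0.245853
Γ = φ(d₁) / (S·σ·√T) = 0.005466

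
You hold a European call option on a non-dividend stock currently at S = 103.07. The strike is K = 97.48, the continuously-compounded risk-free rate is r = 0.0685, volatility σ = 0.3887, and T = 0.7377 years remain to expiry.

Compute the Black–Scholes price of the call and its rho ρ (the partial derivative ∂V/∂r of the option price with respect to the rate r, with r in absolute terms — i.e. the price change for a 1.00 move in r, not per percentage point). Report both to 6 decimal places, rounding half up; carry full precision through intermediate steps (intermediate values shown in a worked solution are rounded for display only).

price = 18.817346
ρ = 38.298971

σ√T = 0.3887·√0.7377 = 0.333852
d₁ = (ln(S/K) + (r+σ²/2)T) / (σ√T) = (ln(103.07/97.48) + (0.0685+0.3887²/2)·0.7377) / 0.333852 = (0.055761 + 0.106261) / 0.333852 = 0.485311
d₂ = d₁ − σ√T = 0.485311 − 0.333852 = 0.151459
e^{−rT} = e^{−0.0685·0.7377} = 0.950723
N(d₁) = 0.686272,  N(d₂) = 0.560193
Call price V = S·N(d₁) − K·e^{−rT}·N(d₂) = 70.734075 − 51.916730 = 18.817346
ρ = K·T·e^{−rT}·N(d₂) = 38.298971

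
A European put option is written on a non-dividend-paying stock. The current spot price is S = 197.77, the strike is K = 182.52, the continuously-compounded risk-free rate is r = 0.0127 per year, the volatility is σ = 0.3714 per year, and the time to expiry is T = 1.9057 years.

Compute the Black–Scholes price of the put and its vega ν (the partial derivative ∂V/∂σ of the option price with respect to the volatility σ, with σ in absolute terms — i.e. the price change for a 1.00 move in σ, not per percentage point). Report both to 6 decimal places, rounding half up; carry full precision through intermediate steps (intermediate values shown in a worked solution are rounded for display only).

σ√T = 0.3714·√1.9057 = 0.512707
d₁ = (ln(S/K) + (r+σ²/2)T) / (σ√T) = (ln(197.77/182.52) + (0.0127+0.3714²/2)·1.9057) / 0.512707 = (0.080245 + 0.155637) / 0.512707 = 0.460071
d₂ = d₁ − σ√T = 0.460071 − 0.512707 = -0.052636
e^{−rT} = e^{−0.0127·1.9057} = 0.976088
N(−d₁) = 0.322733,  N(−d₂) = 0.520989
Put price V = K·e^{−rT}·N(−d₂) − S·N(−d₁) = 92.817114 − 63.826835 = 28.990279
φ(d₁) = (1/√(2π))·e^{−d₁²/2} = 0.358879
ν = S·φ(d₁)·√T = 97.979499

price = 28.990279
ν = 97.979499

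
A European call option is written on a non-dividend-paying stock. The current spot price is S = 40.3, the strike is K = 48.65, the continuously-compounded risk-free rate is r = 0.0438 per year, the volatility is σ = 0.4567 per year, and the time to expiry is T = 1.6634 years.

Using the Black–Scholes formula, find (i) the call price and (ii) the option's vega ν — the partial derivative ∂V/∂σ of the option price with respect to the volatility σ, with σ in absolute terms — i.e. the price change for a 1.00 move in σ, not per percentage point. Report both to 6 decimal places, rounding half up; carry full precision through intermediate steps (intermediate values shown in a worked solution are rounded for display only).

price = 7.624098
ν = 20.635069

σ√T = 0.4567·√1.6634 = 0.589019
d₁ = (ln(S/K) + (r+σ²/2)T) / (σ√T) = (ln(40.3/48.65) + (0.0438+0.4567²/2)·1.6634) / 0.589019 = (-0.188300 + 0.246329) / 0.589019 = 0.098517
d₂ = d₁ − σ√T = 0.098517 − 0.589019 = -0.490502
e^{−rT} = e^{−0.0438·1.6634} = 0.929734
N(d₁) = 0.539239,  N(d₂) = 0.311889
Call price V = S·N(d₁) − K·e^{−rT}·N(d₂) = 21.731334 − 14.107236 = 7.624098
φ(d₁) = (1/√(2π))·e^{−d₁²/2} = 0.397011
ν = S·φ(d₁)·√T = 20.635069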